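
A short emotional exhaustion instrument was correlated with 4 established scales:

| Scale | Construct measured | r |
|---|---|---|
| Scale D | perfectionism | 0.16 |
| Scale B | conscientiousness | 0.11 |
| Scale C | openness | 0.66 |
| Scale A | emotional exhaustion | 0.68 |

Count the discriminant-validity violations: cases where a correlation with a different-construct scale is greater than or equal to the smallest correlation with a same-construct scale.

0

Convergent (same construct = emotional exhaustion): Scale A.
Smallest convergent = 0.68. Discriminant values: 0.16, 0.11, 0.66; count ≥ 0.68 → 0.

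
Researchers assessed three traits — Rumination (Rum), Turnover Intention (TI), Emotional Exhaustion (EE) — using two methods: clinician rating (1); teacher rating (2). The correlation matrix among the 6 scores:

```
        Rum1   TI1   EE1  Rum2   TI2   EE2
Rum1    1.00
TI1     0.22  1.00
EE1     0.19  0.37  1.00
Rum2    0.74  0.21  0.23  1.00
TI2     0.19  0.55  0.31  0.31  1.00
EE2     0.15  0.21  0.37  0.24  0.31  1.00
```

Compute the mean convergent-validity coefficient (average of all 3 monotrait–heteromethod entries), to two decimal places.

Convergent values: 0.74, 0.55, 0.37; mean = 1.66/3 = 0.55.

0.55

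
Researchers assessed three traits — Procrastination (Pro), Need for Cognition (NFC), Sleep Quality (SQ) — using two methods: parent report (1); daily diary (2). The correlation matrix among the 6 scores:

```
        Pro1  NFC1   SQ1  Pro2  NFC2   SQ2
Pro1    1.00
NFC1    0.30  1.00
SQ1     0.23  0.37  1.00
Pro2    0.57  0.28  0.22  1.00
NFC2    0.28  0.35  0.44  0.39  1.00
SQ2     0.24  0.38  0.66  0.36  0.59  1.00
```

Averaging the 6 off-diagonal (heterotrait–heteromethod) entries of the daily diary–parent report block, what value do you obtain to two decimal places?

HTHM values (method 2 × method 1): 0.28, 0.22, 0.28, 0.44, 0.24, 0.38; mean = 1.84/6 = 0.31.

0.31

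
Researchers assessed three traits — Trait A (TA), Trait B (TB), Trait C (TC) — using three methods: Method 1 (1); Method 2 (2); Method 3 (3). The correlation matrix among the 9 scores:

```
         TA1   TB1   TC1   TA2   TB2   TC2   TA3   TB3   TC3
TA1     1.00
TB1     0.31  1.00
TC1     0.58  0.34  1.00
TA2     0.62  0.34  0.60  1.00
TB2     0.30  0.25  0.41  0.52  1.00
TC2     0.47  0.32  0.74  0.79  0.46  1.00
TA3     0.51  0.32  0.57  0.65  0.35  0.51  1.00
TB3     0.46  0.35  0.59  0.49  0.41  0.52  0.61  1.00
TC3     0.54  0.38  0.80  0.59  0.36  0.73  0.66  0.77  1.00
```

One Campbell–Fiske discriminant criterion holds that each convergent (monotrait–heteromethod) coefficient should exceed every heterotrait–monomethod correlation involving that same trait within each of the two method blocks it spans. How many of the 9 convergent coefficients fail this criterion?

8

Convergent coefficients and their comparison sets:
TA (methods 1·2): 0.62 vs {0.31, 0.52, 0.58, 0.79} → fail.
TA (methods 1·3): 0.51 vs {0.31, 0.61, 0.58, 0.66} → fail.
TA (methods 2·3): 0.65 vs {0.52, 0.61, 0.79, 0.66} → fail.
TB (methods 1·2): 0.25 vs {0.31, 0.52, 0.34, 0.46} → fail.
TB (methods 1·3): 0.35 vs {0.31, 0.61, 0.34, 0.77} → fail.
TB (methods 2·3): 0.41 vs {0.52, 0.61, 0.46, 0.77} → fail.
TC (methods 1·2): 0.74 vs {0.58, 0.79, 0.34, 0.46} → fail.
TC (methods 1·3): 0.80 vs {0.58, 0.66, 0.34, 0.77} → pass.
TC (methods 2·3): 0.73 vs {0.79, 0.66, 0.46, 0.77} → fail.
8 of 9 fail.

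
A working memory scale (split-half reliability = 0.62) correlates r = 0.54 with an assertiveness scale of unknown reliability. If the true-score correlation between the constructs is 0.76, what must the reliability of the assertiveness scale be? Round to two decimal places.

0.81

r_true = r_obs / √(r_xx · r_yy) ⇒ 0.76 = 0.54 / √(0.62 · r_yy).
√(0.62 · r_yy) = 0.54 / 0.76 = 0.7105; 0.62 · r_yy = 0.5048; r_yy = 0.5048 / 0.62 ≈ 0.81.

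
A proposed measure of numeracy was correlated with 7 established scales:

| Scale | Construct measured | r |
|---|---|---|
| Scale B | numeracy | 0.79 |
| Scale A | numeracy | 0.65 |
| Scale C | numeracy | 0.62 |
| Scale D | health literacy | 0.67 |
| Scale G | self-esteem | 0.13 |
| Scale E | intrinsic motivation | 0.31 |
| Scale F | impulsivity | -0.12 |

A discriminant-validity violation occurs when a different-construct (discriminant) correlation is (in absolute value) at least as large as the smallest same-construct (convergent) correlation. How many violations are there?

Convergent (same construct = numeracy): Scale B, Scale A, Scale C.
Smallest convergent = 0.62. Discriminant |r|: 0.67, 0.13, 0.31, 0.12; count ≥ 0.62 → 1.

1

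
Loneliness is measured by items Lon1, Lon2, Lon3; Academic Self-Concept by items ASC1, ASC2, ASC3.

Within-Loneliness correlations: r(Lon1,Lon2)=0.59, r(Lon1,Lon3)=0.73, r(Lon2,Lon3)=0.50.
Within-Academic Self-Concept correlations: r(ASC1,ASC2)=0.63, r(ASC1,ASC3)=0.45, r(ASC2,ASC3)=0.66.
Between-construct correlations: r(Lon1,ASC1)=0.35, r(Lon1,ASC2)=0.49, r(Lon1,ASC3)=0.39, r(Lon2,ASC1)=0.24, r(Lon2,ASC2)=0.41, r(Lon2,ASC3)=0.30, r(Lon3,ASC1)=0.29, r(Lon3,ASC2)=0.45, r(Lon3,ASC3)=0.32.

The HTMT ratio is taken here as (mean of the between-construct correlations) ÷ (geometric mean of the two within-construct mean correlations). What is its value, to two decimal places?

Mean between = 3.24/9 = 0.3600.
Mean within-Lon = 1.82/3 = 0.6067; mean within-ASC = 1.74/3 = 0.5800.
Geometric mean = √(0.6067 × 0.5800) = 0.5932.
HTMT = 0.3600 / 0.5932 = 0.61.

0.61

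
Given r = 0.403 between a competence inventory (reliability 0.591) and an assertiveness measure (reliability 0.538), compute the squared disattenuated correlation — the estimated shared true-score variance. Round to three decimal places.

Disattenuated r = 0.403 / √(0.591 × 0.538) = 0.403 / 0.5639 = 0.7147.
Shared true-score variance = 0.7147² = 0.5108 ≈ 0.511.

0.511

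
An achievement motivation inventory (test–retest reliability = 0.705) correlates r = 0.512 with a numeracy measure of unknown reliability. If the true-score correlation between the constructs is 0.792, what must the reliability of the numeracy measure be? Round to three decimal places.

0.593

r_true = r_obs / √(r_xx · r_yy) ⇒ 0.792 = 0.512 / √(0.705 · r_yy).
√(0.705 · r_yy) = 0.512 / 0.792 = 0.6465; 0.705 · r_yy = 0.4180; r_yy = 0.4180 / 0.705 ≈ 0.593.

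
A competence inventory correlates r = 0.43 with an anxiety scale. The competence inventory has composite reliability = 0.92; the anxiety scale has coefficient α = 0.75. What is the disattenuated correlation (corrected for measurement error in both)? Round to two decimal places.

0.52

r_true = r_obs / √(r_xx · r_yy) = 0.43 / √(0.92 × 0.75) = 0.43 / √0.6900 = 0.43 / 0.8307 ≈ 0.52.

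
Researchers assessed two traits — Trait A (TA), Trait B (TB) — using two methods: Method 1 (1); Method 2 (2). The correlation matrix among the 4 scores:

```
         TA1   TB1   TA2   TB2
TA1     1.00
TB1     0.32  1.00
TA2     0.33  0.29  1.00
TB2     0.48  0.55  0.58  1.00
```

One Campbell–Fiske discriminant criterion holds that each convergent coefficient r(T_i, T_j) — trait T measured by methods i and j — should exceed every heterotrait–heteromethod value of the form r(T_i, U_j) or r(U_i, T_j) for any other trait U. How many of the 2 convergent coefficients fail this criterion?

Each convergent coefficient versus the relevant comparison correlations:
TA (methods 1·2): 0.33 vs {0.48, 0.29} → fail.
TB (methods 1·2): 0.55 vs {0.29, 0.48} → pass.
1 of 2 fail.

1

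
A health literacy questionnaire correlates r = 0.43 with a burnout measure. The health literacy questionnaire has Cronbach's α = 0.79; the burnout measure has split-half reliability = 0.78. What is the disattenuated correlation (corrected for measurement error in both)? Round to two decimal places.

0.55

r_true = r_obs / √(r_xx · r_yy) = 0.43 / √(0.79 × 0.78) = 0.43 / √0.6162 = 0.43 / 0.7850 ≈ 0.55.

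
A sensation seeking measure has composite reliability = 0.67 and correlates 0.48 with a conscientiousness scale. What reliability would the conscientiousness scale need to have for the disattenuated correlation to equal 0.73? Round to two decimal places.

r_true = r_obs / √(r_xx · r_yy) ⇒ 0.73 = 0.48 / √(0.67 · r_yy).
√(0.67 · r_yy) = 0.48 / 0.73 = 0.6575; 0.67 · r_yy = 0.4323; r_yy = 0.4323 / 0.67 ≈ 0.65.

0.65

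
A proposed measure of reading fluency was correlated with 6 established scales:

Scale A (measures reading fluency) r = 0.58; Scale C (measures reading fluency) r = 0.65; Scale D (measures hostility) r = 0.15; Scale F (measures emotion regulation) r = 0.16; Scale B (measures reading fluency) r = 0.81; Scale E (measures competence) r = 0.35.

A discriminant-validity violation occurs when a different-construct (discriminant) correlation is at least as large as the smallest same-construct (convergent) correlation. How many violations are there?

0

Convergent (same construct = reading fluency): Scale A, Scale C, Scale B.
Smallest convergent = 0.58. Discriminant values: 0.15, 0.16, 0.35; count ≥ 0.58 → 0.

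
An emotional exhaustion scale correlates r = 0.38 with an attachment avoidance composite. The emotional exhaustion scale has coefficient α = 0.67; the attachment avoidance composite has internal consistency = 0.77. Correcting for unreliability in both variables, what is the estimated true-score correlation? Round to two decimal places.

0.53

r_true = r_obs / √(r_xx · r_yy) = 0.38 / √(0.67 × 0.77) = 0.38 / √0.5159 = 0.38 / 0.7183 ≈ 0.53.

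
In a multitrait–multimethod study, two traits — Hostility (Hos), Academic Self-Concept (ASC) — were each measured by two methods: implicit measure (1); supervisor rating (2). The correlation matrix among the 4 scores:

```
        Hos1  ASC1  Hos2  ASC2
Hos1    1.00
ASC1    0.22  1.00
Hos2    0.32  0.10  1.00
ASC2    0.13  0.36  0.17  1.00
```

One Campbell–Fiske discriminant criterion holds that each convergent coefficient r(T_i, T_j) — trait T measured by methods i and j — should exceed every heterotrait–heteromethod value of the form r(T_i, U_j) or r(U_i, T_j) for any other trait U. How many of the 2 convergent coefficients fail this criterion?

0

Checking each validity diagonal entry against its comparison values:
Hos (methods 1·2): 0.32 vs {0.13, 0.10} → pass.
ASC (methods 1·2): 0.36 vs {0.10, 0.13} → pass.
0 of 2 fail.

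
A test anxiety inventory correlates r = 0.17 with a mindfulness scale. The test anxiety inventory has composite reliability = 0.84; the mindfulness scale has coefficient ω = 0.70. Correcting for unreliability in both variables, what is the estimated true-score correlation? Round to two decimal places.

0.22

r_true = r_obs / √(r_xx · r_yy) = 0.17 / √(0.84 × 0.70) = 0.17 / √0.5880 = 0.17 / 0.7668 ≈ 0.22.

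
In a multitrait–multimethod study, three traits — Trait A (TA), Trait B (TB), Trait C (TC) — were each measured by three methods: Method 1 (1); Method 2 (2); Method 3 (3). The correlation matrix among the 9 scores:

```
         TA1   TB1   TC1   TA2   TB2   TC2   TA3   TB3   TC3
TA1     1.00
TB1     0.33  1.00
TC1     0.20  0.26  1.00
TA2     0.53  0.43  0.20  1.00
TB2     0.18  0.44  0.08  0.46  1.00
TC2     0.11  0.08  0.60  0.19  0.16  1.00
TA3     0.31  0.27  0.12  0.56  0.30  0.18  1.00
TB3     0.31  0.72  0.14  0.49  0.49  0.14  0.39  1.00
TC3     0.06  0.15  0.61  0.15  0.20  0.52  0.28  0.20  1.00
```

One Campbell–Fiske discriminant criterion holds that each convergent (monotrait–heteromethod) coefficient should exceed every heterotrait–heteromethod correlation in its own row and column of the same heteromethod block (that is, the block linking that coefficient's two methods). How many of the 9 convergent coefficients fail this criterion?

Convergent coefficients and their comparison sets:
TA (methods 1·2): 0.53 vs {0.18, 0.43, 0.11, 0.20} → pass.
TA (methods 1·3): 0.31 vs {0.31, 0.27, 0.06, 0.12} → fail.
TA (methods 2·3): 0.56 vs {0.49, 0.30, 0.15, 0.18} → pass.
TB (methods 1·2): 0.44 vs {0.43, 0.18, 0.08, 0.08} → pass.
TB (methods 1·3): 0.72 vs {0.27, 0.31, 0.15, 0.14} → pass.
TB (methods 2·3): 0.49 vs {0.30, 0.49, 0.20, 0.14} → fail.
TC (methods 1·2): 0.60 vs {0.20, 0.11, 0.08, 0.08} → pass.
TC (methods 1·3): 0.61 vs {0.12, 0.06, 0.14, 0.15} → pass.
TC (methods 2·3): 0.52 vs {0.18, 0.15, 0.14, 0.20} → pass.
2 of 9 fail.

2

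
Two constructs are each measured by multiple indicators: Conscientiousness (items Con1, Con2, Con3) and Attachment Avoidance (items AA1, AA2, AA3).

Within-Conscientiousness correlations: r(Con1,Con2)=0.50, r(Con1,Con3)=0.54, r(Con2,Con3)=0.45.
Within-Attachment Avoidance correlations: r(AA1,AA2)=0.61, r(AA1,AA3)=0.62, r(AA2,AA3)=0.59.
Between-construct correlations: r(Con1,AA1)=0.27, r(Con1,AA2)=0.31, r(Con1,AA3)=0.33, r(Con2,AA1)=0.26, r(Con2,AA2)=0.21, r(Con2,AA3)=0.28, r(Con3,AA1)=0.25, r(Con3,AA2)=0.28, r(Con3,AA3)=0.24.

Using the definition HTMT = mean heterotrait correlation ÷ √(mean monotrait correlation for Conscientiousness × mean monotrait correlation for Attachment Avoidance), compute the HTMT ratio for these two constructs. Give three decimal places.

Between-construct mean = 2.43/9 = 0.2700.
Mean within-Con = 1.49/3 = 0.4967; mean within-AA = 1.82/3 = 0.6067.
Geometric mean = √(0.4967 × 0.6067) = 0.5490.
HTMT = 0.2700 / 0.5490 = 0.492.

0.492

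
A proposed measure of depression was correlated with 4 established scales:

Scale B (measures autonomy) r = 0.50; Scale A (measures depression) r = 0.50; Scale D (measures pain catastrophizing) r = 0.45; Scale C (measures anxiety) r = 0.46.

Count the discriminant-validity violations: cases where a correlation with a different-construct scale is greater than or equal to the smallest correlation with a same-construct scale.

Convergent (same construct = depression): Scale A.
Smallest convergent = 0.50. Discriminant values: 0.50, 0.45, 0.46; count ≥ 0.50 → 1.

1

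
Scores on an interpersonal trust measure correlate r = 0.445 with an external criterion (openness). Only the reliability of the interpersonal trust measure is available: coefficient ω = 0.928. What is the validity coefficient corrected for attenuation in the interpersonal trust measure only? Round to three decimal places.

0.462

Single correction: r_c = r_obs / √r_xx = 0.445 / √0.928 = 0.445 / 0.9633 ≈ 0.462.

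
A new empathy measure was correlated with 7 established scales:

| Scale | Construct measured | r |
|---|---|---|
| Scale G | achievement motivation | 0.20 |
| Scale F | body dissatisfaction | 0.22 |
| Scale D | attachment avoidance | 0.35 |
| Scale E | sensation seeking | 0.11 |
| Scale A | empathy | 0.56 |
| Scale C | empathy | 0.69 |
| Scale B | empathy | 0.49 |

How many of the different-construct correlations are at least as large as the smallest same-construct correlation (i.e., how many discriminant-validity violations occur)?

0

Convergent (same construct = empathy): Scale A, Scale C, Scale B.
Smallest convergent = 0.49. Discriminant values: 0.20, 0.22, 0.35, 0.11; count ≥ 0.49 → 0.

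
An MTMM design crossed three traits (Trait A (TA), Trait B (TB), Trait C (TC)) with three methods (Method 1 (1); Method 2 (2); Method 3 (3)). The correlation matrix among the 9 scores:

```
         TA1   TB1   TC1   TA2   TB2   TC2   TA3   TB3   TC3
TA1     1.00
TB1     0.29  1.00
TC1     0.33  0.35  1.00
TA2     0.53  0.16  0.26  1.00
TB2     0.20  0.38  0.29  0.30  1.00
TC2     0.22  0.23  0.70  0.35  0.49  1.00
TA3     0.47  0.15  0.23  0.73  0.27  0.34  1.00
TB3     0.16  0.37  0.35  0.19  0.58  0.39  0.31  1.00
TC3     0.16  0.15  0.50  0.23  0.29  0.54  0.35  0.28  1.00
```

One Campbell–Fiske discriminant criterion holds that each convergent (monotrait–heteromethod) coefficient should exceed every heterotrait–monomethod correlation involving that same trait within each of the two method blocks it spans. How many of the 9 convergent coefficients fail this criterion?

Convergent coefficients and their comparison sets:
TA (methods 1·2): 0.53 vs {0.29, 0.30, 0.33, 0.35} → pass.
TA (methods 1·3): 0.47 vs {0.29, 0.31, 0.33, 0.35} → pass.
TA (methods 2·3): 0.73 vs {0.30, 0.31, 0.35, 0.35} → pass.
TB (methods 1·2): 0.38 vs {0.29, 0.30, 0.35, 0.49} → fail.
TB (methods 1·3): 0.37 vs {0.29, 0.31, 0.35, 0.28} → pass.
TB (methods 2·3): 0.58 vs {0.30, 0.31, 0.49, 0.28} → pass.
TC (methods 1·2): 0.70 vs {0.33, 0.35, 0.35, 0.49} → pass.
TC (methods 1·3): 0.50 vs {0.33, 0.35, 0.35, 0.28} → pass.
TC (methods 2·3): 0.54 vs {0.35, 0.35, 0.49, 0.28} → pass.
1 of 9 fail.

1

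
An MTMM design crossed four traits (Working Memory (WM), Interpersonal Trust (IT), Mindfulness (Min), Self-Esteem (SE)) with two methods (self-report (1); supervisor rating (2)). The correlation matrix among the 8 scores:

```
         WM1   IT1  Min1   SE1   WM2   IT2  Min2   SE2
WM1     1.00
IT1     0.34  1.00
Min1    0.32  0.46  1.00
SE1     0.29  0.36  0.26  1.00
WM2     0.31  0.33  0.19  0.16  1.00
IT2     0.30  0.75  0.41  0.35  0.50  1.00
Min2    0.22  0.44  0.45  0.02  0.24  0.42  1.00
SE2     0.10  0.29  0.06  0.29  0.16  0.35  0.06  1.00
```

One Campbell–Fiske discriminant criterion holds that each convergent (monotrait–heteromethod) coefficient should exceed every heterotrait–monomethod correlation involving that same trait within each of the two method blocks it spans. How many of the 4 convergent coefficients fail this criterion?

3

Each convergent coefficient versus the relevant comparison correlations:
WM (methods 1·2): 0.31 vs {0.34, 0.50, 0.32, 0.24, 0.29, 0.16} → fail.
IT (methods 1·2): 0.75 vs {0.34, 0.50, 0.46, 0.42, 0.36, 0.35} → pass.
Min (methods 1·2): 0.45 vs {0.32, 0.24, 0.46, 0.42, 0.26, 0.06} → fail.
SE (methods 1·2): 0.29 vs {0.29, 0.16, 0.36, 0.35, 0.26, 0.06} → fail.
3 of 4 fail.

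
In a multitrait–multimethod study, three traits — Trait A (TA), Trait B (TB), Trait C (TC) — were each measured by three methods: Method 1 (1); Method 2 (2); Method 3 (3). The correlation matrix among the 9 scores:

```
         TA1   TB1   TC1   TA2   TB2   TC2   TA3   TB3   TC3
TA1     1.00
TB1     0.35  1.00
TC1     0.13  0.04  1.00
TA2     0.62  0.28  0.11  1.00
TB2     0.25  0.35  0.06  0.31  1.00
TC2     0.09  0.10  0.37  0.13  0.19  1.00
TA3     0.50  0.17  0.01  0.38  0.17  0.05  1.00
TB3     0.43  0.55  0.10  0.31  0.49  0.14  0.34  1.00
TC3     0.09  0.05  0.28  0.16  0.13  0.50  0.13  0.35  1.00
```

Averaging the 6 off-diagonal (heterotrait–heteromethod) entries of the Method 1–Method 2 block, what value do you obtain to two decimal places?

HTHM values (method 1 × method 2): 0.25, 0.09, 0.28, 0.10, 0.11, 0.06; mean = 0.89/6 = 0.15.

0.15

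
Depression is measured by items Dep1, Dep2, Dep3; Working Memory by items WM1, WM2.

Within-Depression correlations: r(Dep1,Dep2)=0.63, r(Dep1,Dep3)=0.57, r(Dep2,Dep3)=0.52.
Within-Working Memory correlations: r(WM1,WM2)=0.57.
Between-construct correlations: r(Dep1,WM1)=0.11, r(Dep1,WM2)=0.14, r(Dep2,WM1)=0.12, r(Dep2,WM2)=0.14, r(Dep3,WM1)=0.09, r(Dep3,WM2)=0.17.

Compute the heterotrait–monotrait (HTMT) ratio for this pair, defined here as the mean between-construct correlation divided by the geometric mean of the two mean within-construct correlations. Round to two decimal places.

Mean between = 0.77/6 = 0.1283.
Mean within-Dep = 1.72/3 = 0.5733; mean within-WM = 0.57/1 = 0.5700.
Geometric mean = √(0.5733 × 0.5700) = 0.5716.
HTMT = 0.1283 / 0.5716 = 0.22.

0.22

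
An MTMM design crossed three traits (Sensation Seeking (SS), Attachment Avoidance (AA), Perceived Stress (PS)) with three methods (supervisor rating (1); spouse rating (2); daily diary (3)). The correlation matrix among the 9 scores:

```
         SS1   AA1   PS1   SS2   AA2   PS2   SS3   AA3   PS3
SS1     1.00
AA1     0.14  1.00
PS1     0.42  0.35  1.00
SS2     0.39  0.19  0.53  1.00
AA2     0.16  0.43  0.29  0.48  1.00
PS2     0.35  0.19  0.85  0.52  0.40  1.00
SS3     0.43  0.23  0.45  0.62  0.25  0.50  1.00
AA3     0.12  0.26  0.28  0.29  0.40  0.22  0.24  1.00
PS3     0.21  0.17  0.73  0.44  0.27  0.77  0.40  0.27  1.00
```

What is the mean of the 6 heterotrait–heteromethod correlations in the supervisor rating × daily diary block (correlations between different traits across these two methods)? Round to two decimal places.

0.24

HTHM values (method 1 × method 3): 0.12, 0.21, 0.23, 0.17, 0.45, 0.28; mean = 1.46/6 = 0.24.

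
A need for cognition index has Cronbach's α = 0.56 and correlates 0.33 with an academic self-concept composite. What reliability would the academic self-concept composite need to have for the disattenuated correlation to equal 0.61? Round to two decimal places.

r_true = r_obs / √(r_xx · r_yy) ⇒ 0.61 = 0.33 / √(0.56 · r_yy).
√(0.56 · r_yy) = 0.33 / 0.61 = 0.5410; 0.56 · r_yy = 0.2927; r_yy = 0.2927 / 0.56 ≈ 0.52.

0.52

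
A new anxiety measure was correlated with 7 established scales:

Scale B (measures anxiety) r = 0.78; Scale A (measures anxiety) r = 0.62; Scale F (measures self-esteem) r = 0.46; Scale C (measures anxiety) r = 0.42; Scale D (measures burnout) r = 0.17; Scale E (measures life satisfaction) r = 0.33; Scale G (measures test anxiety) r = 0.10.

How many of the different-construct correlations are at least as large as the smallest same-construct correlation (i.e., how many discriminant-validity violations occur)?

1

Convergent (same construct = anxiety): Scale B, Scale A, Scale C.
Smallest convergent = 0.42. Discriminant values: 0.46, 0.17, 0.33, 0.10; count ≥ 0.42 → 1.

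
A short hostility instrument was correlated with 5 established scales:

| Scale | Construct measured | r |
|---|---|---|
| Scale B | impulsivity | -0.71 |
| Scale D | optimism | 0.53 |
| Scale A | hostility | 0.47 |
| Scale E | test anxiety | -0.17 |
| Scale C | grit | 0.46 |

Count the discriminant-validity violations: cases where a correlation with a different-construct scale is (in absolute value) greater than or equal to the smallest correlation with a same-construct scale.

2

Convergent (same construct = hostility): Scale A.
Smallest convergent = 0.47. Discriminant |r|: 0.71, 0.53, 0.17, 0.46; count ≥ 0.47 → 2.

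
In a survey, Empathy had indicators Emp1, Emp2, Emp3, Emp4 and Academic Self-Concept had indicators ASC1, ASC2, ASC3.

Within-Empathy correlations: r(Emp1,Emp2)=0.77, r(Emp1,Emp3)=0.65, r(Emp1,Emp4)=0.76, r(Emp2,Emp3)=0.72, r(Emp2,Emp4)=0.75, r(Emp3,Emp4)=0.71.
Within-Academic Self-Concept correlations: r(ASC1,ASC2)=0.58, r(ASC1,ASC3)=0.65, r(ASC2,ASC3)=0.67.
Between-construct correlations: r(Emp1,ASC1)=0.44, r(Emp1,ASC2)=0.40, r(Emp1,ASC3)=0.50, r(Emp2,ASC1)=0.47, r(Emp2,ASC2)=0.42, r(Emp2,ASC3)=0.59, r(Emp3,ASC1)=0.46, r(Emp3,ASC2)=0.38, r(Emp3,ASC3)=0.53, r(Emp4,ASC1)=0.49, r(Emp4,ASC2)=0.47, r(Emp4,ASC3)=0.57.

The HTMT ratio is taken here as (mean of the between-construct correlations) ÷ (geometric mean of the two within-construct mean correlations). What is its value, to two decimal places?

0.70

Mean between = 5.72/12 = 0.4767.
Mean within-Emp = 4.36/6 = 0.7267; mean within-ASC = 1.90/3 = 0.6333.
Geometric mean = √(0.7267 × 0.6333) = 0.6784.
HTMT = 0.4767 / 0.6784 = 0.70.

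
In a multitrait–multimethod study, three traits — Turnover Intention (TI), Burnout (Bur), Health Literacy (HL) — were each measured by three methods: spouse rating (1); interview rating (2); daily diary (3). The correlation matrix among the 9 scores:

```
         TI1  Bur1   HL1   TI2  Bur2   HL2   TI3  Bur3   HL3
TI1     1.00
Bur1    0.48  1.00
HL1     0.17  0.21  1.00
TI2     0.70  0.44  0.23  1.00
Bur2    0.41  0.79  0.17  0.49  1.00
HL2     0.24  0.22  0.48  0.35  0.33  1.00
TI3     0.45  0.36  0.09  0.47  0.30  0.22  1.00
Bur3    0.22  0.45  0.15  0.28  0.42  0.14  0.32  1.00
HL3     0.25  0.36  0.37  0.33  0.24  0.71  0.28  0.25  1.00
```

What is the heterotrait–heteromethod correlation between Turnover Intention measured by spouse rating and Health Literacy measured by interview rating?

Different traits and methods: r(TI1, HL2) = 0.24.

0.24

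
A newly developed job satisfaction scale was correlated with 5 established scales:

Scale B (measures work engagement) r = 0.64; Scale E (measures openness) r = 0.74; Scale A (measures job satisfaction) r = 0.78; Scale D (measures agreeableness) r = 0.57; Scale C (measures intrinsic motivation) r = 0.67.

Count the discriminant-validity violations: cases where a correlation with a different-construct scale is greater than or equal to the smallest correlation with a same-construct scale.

0

Convergent (same construct = job satisfaction): Scale A.
Smallest convergent = 0.78. Discriminant values: 0.64, 0.74, 0.57, 0.67; count ≥ 0.78 → 0.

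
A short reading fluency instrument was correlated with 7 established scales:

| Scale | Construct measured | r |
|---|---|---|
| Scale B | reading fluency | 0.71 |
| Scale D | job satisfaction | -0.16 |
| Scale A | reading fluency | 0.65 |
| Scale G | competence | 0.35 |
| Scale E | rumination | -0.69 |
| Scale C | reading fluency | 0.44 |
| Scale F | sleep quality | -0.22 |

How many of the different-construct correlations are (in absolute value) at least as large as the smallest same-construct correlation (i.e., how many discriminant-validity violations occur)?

1

Convergent (same construct = reading fluency): Scale B, Scale A, Scale C.
Smallest convergent = 0.44. Discriminant |r|: 0.16, 0.35, 0.69, 0.22; count ≥ 0.44 → 1.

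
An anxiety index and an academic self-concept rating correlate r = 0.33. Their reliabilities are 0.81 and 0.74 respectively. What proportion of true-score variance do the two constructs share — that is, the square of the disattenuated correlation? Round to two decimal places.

0.18

Disattenuated r = 0.33 / √(0.81 × 0.74) = 0.33 / 0.7742 = 0.4262.
Shared true-score variance = 0.4262² = 0.1816 ≈ 0.18.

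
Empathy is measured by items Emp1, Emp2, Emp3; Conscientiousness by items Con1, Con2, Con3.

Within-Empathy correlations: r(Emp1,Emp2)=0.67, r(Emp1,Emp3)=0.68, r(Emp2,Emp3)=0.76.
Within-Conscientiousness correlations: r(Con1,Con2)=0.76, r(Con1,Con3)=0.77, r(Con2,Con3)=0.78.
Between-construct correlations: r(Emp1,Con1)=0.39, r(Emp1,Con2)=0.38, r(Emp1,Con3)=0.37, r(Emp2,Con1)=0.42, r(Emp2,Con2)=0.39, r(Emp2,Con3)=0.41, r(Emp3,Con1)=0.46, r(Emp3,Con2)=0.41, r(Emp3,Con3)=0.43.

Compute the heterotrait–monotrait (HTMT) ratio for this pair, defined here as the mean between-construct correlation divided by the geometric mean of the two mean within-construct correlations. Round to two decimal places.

0.55

Mean between = 3.66/9 = 0.4067.
Mean within-Emp = 2.11/3 = 0.7033; mean within-Con = 2.31/3 = 0.7700.
Geometric mean = √(0.7033 × 0.7700) = 0.7359.
HTMT = 0.4067 / 0.7359 = 0.55.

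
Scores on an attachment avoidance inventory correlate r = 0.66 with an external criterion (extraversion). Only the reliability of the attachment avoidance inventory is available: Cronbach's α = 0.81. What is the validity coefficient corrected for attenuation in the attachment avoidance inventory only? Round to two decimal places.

Single correction: r_c = r_obs / √r_xx = 0.66 / √0.81 = 0.66 / 0.9000 ≈ 0.73.

0.73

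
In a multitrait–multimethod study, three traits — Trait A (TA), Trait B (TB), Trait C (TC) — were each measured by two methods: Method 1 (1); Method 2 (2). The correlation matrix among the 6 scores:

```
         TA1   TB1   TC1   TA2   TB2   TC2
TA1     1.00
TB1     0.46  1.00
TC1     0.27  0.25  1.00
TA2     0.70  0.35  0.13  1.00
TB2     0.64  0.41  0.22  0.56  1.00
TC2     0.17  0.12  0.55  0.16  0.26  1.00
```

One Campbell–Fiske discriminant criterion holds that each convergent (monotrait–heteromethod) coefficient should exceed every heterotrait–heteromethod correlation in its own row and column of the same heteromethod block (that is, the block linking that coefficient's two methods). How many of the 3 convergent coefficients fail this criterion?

1

Convergent coefficients and their comparison sets:
TA (methods 1·2): 0.70 vs {0.64, 0.35, 0.17, 0.13} → pass.
TB (methods 1·2): 0.41 vs {0.35, 0.64, 0.12, 0.22} → fail.
TC (methods 1·2): 0.55 vs {0.13, 0.17, 0.22, 0.12} → pass.
1 of 3 fail.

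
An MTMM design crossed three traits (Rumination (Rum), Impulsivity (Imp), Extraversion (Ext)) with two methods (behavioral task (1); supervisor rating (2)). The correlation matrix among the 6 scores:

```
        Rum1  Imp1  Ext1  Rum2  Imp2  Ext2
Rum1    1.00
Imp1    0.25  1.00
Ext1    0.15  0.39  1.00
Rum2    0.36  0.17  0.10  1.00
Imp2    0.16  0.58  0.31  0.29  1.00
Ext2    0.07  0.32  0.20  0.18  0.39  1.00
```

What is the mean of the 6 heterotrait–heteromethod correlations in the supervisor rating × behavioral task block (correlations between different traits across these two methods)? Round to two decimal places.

HTHM values (method 2 × method 1): 0.17, 0.10, 0.16, 0.31, 0.07, 0.32; mean = 1.13/6 = 0.19.

0.19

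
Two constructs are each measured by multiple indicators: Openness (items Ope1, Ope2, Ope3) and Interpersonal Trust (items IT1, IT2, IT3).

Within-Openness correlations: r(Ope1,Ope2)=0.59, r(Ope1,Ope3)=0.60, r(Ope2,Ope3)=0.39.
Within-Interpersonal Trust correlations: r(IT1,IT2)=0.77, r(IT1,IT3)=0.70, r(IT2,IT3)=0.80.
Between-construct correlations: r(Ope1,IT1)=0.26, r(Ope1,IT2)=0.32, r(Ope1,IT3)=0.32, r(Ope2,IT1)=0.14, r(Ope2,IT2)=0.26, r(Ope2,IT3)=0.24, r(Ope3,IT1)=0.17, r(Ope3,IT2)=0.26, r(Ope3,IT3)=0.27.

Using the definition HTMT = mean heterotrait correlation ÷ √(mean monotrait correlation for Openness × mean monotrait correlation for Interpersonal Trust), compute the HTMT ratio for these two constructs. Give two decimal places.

Between-construct mean = 2.24/9 = 0.2489.
Mean within-Ope = 1.58/3 = 0.5267; mean within-IT = 2.27/3 = 0.7567.
Geometric mean = √(0.5267 × 0.7567) = 0.6313.
HTMT = 0.2489 / 0.6313 = 0.39.

0.39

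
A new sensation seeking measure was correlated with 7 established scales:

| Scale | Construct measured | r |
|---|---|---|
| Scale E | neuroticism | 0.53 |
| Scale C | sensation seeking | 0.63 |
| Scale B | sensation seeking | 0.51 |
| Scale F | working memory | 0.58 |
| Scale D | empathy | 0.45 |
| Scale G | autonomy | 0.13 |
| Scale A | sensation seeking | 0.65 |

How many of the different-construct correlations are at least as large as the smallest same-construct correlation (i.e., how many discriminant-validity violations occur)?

Convergent (same construct = sensation seeking): Scale C, Scale B, Scale A.
Smallest convergent = 0.51. Discriminant values: 0.53, 0.58, 0.45, 0.13; count ≥ 0.51 → 2.

2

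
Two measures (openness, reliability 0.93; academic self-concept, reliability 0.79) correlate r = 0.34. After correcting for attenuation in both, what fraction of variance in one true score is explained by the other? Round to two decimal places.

0.16

Disattenuated r = 0.34 / √(0.93 × 0.79) = 0.34 / 0.8571 = 0.3967.
Shared true-score variance = 0.3967² = 0.1574 ≈ 0.16.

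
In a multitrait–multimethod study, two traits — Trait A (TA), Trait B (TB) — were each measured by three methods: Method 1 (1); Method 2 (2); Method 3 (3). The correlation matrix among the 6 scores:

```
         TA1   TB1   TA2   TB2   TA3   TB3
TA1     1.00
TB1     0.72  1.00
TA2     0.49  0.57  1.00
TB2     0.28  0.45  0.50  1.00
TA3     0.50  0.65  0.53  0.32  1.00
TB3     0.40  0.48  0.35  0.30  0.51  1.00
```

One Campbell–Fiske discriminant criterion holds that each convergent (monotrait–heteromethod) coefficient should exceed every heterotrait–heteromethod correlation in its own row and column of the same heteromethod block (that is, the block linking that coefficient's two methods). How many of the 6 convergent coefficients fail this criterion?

Each convergent coefficient versus the relevant comparison correlations:
TA (methods 1·2): 0.49 vs {0.28, 0.57} → fail.
TA (methods 1·3): 0.50 vs {0.40, 0.65} → fail.
TA (methods 2·3): 0.53 vs {0.35, 0.32} → pass.
TB (methods 1·2): 0.45 vs {0.57, 0.28} → fail.
TB (methods 1·3): 0.48 vs {0.65, 0.40} → fail.
TB (methods 2·3): 0.30 vs {0.32, 0.35} → fail.
5 of 6 fail.

5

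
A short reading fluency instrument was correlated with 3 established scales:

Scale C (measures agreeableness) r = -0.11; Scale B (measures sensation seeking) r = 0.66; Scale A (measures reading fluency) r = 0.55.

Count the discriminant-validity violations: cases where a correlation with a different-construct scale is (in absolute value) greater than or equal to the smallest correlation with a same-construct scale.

1

Convergent (same construct = reading fluency): Scale A.
Smallest convergent = 0.55. Discriminant |r|: 0.11, 0.66; count ≥ 0.55 → 1.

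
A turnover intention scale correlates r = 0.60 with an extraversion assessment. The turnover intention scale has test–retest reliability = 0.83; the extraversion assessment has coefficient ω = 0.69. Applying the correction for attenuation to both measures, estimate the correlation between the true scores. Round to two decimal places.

r_true = r_obs / √(r_xx · r_yy) = 0.60 / √(0.83 × 0.69) = 0.60 / √0.5727 = 0.60 / 0.7568 ≈ 0.79.

0.79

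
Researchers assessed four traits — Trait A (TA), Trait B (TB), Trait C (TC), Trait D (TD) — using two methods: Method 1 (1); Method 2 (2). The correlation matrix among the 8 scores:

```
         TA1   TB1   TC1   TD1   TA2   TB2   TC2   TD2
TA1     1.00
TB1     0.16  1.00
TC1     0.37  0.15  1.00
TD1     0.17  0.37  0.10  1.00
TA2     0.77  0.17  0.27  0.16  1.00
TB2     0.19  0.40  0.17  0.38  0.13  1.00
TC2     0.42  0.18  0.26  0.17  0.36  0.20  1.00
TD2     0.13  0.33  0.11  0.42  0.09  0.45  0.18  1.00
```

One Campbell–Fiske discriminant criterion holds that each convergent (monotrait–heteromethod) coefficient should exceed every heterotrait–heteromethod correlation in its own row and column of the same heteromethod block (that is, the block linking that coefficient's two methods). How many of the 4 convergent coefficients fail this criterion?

Checking each validity diagonal entry against its comparison values:
TA (methods 1·2): 0.77 vs {0.19, 0.17, 0.42, 0.27, 0.13, 0.16} → pass.
TB (methods 1·2): 0.40 vs {0.17, 0.19, 0.18, 0.17, 0.33, 0.38} → pass.
TC (methods 1·2): 0.26 vs {0.27, 0.42, 0.17, 0.18, 0.11, 0.17} → fail.
TD (methods 1·2): 0.42 vs {0.16, 0.13, 0.38, 0.33, 0.17, 0.11} → pass.
1 of 4 fail.

1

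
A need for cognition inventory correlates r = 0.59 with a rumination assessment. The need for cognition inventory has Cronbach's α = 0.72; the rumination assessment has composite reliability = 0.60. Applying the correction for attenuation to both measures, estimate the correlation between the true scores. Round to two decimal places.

0.90

r_true = r_obs / √(r_xx · r_yy) = 0.59 / √(0.72 × 0.60) = 0.59 / √0.4320 = 0.59 / 0.6573 ≈ 0.90.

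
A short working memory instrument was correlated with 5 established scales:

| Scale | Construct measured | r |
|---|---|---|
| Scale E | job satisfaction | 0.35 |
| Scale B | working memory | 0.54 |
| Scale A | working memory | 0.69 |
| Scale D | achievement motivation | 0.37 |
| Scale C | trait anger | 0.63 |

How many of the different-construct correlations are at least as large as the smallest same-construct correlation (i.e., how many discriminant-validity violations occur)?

Convergent (same construct = working memory): Scale B, Scale A.
Smallest convergent = 0.54. Discriminant values: 0.35, 0.37, 0.63; count ≥ 0.54 → 1.

1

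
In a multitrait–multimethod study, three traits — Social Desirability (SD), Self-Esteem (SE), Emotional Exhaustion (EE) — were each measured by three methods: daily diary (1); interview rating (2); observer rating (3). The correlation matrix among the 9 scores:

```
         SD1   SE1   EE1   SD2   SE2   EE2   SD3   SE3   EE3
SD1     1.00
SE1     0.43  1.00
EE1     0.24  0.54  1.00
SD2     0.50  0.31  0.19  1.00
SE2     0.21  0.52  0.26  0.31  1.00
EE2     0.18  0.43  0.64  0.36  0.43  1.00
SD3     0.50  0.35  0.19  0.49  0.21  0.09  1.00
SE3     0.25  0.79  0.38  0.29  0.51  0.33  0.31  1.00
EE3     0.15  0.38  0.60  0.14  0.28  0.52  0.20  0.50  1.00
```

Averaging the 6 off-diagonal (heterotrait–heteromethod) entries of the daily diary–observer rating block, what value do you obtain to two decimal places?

HTHM values (method 1 × method 3): 0.25, 0.15, 0.35, 0.38, 0.19, 0.38; mean = 1.70/6 = 0.28.

0.28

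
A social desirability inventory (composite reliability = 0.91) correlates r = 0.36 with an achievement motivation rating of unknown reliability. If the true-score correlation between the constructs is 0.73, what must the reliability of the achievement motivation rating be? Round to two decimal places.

0.27

r_true = r_obs / √(r_xx · r_yy) ⇒ 0.73 = 0.36 / √(0.91 · r_yy).
√(0.91 · r_yy) = 0.36 / 0.73 = 0.4932; 0.91 · r_yy = 0.2432; r_yy = 0.2432 / 0.91 ≈ 0.27.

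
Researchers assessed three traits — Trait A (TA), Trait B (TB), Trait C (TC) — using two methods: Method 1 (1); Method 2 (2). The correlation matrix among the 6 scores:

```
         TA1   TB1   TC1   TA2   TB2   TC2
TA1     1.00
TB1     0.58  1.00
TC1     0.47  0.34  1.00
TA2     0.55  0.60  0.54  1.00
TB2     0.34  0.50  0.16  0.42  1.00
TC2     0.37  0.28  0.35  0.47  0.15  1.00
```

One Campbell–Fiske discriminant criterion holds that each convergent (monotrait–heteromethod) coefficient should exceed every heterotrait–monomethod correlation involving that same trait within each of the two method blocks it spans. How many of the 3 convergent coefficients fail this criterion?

3

Checking each validity diagonal entry against its comparison values:
TA (methods 1·2): 0.55 vs {0.58, 0.42, 0.47, 0.47} → fail.
TB (methods 1·2): 0.50 vs {0.58, 0.42, 0.34, 0.15} → fail.
TC (methods 1·2): 0.35 vs {0.47, 0.47, 0.34, 0.15} → fail.
3 of 3 fail.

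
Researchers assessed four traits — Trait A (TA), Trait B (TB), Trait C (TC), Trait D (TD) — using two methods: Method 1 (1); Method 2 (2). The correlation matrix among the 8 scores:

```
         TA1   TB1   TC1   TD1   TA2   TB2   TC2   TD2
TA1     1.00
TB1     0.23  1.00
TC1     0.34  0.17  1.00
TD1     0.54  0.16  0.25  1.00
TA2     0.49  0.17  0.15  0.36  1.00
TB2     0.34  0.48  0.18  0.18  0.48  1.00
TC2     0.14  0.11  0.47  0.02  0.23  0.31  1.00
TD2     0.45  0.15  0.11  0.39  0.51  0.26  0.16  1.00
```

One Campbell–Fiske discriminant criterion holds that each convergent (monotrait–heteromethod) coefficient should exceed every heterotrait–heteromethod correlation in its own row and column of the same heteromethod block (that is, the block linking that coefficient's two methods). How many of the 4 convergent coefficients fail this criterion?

Convergent coefficients and their comparison sets:
TA (methods 1·2): 0.49 vs {0.34, 0.17, 0.14, 0.15, 0.45, 0.36} → pass.
TB (methods 1·2): 0.48 vs {0.17, 0.34, 0.11, 0.18, 0.15, 0.18} → pass.
TC (methods 1·2): 0.47 vs {0.15, 0.14, 0.18, 0.11, 0.11, 0.02} → pass.
TD (methods 1·2): 0.39 vs {0.36, 0.45, 0.18, 0.15, 0.02, 0.11} → fail.
1 of 4 fail.

1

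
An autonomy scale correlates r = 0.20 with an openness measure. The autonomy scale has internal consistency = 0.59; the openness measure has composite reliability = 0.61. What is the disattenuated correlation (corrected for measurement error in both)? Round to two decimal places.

r_true = r_obs / √(r_xx · r_yy) = 0.20 / √(0.59 × 0.61) = 0.20 / √0.3599 = 0.20 / 0.5999 ≈ 0.33.

0.33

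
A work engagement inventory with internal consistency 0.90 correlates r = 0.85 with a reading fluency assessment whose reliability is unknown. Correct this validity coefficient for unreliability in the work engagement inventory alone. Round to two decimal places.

Single correction: r_c = r_obs / √r_xx = 0.85 / √0.90 = 0.85 / 0.9487 ≈ 0.90.

0.90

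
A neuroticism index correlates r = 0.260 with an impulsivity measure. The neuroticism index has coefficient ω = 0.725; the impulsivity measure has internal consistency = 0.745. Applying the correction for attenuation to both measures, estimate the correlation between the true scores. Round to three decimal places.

0.354

r_true = r_obs / √(r_xx · r_yy) = 0.260 / √(0.725 × 0.745) = 0.260 / √0.540125 = 0.260 / 0.7349 ≈ 0.354.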